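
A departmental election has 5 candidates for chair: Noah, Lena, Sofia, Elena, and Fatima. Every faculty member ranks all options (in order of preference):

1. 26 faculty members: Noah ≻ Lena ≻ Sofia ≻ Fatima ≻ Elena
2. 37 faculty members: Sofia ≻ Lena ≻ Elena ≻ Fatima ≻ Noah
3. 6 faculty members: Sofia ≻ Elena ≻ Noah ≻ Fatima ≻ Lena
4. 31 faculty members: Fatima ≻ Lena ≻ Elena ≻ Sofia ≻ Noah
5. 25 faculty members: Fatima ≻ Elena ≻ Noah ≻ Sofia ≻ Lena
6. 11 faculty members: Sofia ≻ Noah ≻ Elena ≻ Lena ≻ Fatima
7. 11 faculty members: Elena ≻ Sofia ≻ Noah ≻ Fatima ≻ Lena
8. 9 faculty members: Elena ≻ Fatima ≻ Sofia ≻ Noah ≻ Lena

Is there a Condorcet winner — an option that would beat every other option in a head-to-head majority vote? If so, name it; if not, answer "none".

Sofia vs Noah: 105–51 for Sofia.
Sofia vs Lena: 99–57 for Sofia.
Sofia vs Elena: 80–76 for Sofia.
Sofia vs Fatima: 91–65 for Sofia.
Sofia beats every other option head-to-head.

Sofia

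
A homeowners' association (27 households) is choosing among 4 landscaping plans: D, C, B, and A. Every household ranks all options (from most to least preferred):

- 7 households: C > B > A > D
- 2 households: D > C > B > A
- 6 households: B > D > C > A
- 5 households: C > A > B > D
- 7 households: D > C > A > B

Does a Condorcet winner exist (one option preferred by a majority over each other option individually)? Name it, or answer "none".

none

Checking pairwise contests:
B beats D 18–9.
D beats C 15–12.
C beats B 21–6.
D beats A 15–12.
Every option loses at least one head-to-head, so there is no Condorcet winner.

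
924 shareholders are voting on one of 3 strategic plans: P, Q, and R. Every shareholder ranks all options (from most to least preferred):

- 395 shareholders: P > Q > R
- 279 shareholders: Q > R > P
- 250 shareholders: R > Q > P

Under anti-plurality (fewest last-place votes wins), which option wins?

Q

Last-place votes: P 529, Q 0, R 395.
Q is ranked last by the fewest voters, so Q wins.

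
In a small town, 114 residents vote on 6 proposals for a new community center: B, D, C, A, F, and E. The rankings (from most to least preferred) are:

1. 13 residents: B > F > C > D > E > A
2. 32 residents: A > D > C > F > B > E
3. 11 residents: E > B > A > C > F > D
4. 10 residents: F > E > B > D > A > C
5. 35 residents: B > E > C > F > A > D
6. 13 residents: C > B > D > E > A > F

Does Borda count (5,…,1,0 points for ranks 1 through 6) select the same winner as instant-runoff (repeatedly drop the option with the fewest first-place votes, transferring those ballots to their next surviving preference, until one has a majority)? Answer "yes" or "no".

Borda — scores: B 398, D 213, C 327, A 251, F 247, E 274. Winner: B.
Instant-runoff — R1 B 48, D 0, C 13, A 32, F 10, E 11 (D out); R2 B 48, C 13, A 32, F 10, E 11 (F out); R3 B 48, C 13, A 32, E 21 (C out); R4 B 61, A 32, E 21 (B winner). Winner: B.
The two methods agree.

yes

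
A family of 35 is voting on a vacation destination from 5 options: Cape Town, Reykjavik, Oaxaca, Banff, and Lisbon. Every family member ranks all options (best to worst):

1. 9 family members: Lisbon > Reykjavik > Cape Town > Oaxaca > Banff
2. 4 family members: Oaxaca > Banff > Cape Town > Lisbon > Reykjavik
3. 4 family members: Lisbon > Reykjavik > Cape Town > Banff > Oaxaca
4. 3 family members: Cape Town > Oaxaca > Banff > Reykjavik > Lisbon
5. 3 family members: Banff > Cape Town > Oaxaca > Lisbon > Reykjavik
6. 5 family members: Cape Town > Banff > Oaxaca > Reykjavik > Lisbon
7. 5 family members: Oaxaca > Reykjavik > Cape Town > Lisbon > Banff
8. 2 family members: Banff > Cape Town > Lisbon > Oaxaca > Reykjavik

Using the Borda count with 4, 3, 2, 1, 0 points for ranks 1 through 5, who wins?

Cape Town

Cape Town: 9·2 + 4·2 + 4·2 + 3·4 + 3·3 + 5·4 + 5·2 + 2·3 = 91
Reykjavik: 9·3 + 4·0 + 4·3 + 3·1 + 3·0 + 5·1 + 5·3 + 2·0 = 62
Oaxaca: 9·1 + 4·4 + 4·0 + 3·3 + 3·2 + 5·2 + 5·4 + 2·1 = 72
Banff: 9·0 + 4·3 + 4·1 + 3·2 + 3·4 + 5·3 + 5·0 + 2·4 = 57
Lisbon: 9·4 + 4·1 + 4·4 + 3·0 + 3·1 + 5·0 + 5·1 + 2·2 = 68
Cape Town has the highest Borda score (91).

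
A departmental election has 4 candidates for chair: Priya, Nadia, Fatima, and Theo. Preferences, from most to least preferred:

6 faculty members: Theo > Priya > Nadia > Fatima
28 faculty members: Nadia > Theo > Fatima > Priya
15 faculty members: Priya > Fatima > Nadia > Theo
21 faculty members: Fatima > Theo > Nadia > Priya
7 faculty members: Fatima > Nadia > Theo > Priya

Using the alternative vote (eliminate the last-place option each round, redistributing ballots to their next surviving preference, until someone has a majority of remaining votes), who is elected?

Round 1: Priya 15, Nadia 28, Fatima 28, Theo 6. Eliminate Theo.
Round 2: Priya 21, Nadia 28, Fatima 28. Eliminate Priya.
Round 3: Nadia 34, Fatima 43. Fatima has a majority.

Fatima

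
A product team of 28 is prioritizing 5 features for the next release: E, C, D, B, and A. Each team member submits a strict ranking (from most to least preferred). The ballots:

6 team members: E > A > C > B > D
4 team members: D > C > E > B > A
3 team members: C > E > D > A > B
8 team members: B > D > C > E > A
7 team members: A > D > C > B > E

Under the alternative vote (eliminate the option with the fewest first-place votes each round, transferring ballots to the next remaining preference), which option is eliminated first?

C

Round 1: E 6, C 3, D 4, B 8, A 7. Eliminate C.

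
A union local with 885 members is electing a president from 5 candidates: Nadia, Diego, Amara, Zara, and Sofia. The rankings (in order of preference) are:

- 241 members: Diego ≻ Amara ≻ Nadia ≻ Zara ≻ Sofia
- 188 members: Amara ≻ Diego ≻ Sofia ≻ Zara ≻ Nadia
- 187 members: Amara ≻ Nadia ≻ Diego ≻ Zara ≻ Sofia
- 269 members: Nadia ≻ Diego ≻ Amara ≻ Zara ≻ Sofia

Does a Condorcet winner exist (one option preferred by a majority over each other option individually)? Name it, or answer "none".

Checking pairwise contests:
Amara beats Nadia 616–269.
Nadia beats Diego 456–429.
Diego beats Amara 510–375.
Nadia beats Zara 697–188.
Nadia beats Sofia 697–188.
Every option loses at least one head-to-head, so there is no Condorcet winner.

none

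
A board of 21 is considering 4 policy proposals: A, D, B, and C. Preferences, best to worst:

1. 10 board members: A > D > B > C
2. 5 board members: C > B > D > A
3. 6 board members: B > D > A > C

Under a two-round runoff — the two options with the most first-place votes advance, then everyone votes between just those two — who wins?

B

Round 1 first-place votes: A 10, D 0, B 6, C 5.
A and B advance.
Runoff: A is preferred to B by 10 voters; B by 11.
B wins the runoff.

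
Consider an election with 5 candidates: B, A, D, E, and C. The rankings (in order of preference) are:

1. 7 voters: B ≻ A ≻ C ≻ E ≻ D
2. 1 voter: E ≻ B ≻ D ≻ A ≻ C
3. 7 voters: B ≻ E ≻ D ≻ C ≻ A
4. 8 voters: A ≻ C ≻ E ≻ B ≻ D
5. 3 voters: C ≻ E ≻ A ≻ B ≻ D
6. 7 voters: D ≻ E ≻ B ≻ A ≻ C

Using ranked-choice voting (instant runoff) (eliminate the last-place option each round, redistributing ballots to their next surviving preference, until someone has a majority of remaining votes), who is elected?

B

Round 1: B 14, A 8, D 7, E 1, C 3. Eliminate E.
Round 2: B 15, A 8, D 7, C 3. Eliminate C.
Round 3: B 15, A 11, D 7. Eliminate D.
Round 4: B 22, A 11. B has a majority.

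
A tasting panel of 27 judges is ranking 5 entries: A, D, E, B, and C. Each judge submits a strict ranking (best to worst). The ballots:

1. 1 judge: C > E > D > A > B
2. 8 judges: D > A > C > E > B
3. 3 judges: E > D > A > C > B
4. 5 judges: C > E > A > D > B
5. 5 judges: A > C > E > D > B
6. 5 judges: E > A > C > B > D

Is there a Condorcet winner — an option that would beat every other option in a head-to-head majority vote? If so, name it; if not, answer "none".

none

Checking pairwise contests:
E beats A 14–13.
A beats D 15–12.
C beats E 19–8.
A beats B 27–0.
A beats C 21–6.
Every option loses at least one head-to-head, so there is no Condorcet winner.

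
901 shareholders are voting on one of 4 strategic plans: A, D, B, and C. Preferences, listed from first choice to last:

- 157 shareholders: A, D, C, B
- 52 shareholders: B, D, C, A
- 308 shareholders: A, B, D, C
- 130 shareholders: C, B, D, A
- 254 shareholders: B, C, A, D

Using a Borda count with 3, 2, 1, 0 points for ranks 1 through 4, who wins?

B

A: 157·3 + 52·0 + 308·3 + 130·0 + 254·1 = 1649
D: 157·2 + 52·2 + 308·1 + 130·1 + 254·0 = 856
B: 157·0 + 52·3 + 308·2 + 130·2 + 254·3 = 1794
C: 157·1 + 52·1 + 308·0 + 130·3 + 254·2 = 1107
B has the highest Borda score (1794).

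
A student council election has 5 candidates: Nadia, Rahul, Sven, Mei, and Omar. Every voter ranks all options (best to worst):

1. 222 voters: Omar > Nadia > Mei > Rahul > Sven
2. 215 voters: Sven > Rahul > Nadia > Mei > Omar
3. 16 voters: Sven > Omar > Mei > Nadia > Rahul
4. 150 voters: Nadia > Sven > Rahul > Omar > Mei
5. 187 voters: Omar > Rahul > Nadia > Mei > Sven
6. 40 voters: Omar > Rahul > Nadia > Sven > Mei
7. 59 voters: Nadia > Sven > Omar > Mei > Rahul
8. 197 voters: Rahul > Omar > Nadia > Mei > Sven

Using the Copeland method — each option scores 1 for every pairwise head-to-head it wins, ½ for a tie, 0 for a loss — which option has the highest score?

Nadia: beats Sven and Mei; loses to Rahul and Omar → score 2.
Rahul: beats Nadia, Sven, Mei, and Omar → score 4.
Sven: loses to Nadia, Rahul, Mei, and Omar → score 0.
Mei: beats Sven; loses to Nadia, Rahul, and Omar → score 1.
Omar: beats Nadia, Sven, and Mei; loses to Rahul → score 3.
Rahul has the best pairwise record.

Rahul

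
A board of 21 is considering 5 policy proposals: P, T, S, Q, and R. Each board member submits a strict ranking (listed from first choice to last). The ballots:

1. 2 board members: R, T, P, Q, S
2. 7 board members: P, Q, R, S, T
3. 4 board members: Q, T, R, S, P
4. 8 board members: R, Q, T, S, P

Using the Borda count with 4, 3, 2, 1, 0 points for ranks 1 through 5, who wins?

P: 2·2 + 7·4 + 4·0 + 8·0 = 32
T: 2·3 + 7·0 + 4·3 + 8·2 = 34
S: 2·0 + 7·1 + 4·1 + 8·1 = 19
Q: 2·1 + 7·3 + 4·4 + 8·3 = 63
R: 2·4 + 7·2 + 4·2 + 8·4 = 62
Q has the highest Borda score (63).

Q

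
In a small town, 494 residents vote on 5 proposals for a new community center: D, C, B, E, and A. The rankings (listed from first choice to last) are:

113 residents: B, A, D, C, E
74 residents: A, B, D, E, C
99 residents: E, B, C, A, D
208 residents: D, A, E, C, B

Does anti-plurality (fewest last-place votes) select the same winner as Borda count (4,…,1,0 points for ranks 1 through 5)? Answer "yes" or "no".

yes

Anti-plurality — last-place votes: D 99, C 74, B 208, E 113, A 0. Winner: A.
Borda — scores: D 1206, C 519, B 971, E 886, A 1358. Winner: A.
The two methods agree.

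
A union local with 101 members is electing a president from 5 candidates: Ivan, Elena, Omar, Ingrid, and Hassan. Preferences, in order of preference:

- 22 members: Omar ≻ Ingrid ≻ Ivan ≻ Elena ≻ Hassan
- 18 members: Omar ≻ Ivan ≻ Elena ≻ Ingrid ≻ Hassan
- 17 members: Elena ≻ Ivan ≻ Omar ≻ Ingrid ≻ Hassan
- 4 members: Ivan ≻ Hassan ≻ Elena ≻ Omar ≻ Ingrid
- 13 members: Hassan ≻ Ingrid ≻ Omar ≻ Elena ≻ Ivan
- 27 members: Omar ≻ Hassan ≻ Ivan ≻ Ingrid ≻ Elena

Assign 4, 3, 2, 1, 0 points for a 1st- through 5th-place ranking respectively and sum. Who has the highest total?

Ivan: 22·2 + 18·3 + 17·3 + 4·4 + 13·0 + 27·2 = 219
Elena: 22·1 + 18·2 + 17·4 + 4·2 + 13·1 + 27·0 = 147
Omar: 22·4 + 18·4 + 17·2 + 4·1 + 13·2 + 27·4 = 332
Ingrid: 22·3 + 18·1 + 17·1 + 4·0 + 13·3 + 27·1 = 167
Hassan: 22·0 + 18·0 + 17·0 + 4·3 + 13·4 + 27·3 = 145
Omar has the highest Borda score (332).

Omar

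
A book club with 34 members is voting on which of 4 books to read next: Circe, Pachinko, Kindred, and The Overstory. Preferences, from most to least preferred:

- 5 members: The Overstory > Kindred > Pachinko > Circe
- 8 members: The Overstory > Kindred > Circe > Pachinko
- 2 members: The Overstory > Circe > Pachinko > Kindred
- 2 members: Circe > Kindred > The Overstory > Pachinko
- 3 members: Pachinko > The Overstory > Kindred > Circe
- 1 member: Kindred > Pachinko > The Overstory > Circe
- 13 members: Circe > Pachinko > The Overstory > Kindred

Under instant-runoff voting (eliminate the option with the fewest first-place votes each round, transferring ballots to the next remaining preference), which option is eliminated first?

Kindred

Round 1: Circe 15, Pachinko 3, Kindred 1, The Overstory 15. Eliminate Kindred.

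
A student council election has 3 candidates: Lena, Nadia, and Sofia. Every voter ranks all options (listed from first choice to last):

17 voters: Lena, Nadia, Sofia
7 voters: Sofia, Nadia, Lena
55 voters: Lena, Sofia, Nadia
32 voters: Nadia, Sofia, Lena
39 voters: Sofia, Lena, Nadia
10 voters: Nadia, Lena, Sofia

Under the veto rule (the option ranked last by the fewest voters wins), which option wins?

Sofia

Last-place votes: Lena 39, Nadia 94, Sofia 27.
Sofia is ranked last by the fewest voters, so Sofia wins.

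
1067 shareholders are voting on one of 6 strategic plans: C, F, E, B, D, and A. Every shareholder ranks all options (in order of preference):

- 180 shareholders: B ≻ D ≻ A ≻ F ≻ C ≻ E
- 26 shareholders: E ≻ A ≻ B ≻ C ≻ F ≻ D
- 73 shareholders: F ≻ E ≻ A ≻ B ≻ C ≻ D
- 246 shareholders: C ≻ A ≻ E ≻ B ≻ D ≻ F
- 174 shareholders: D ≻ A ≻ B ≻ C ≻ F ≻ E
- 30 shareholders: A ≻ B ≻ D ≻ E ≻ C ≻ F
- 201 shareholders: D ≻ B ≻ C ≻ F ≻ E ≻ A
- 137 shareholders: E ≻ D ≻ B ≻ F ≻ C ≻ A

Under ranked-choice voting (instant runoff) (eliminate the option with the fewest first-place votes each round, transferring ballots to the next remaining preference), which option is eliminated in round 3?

Round 1: C 246, F 73, E 163, B 180, D 375, A 30. Eliminate A.
Round 2: C 246, F 73, E 163, B 210, D 375. Eliminate F.
Round 3: C 246, E 236, B 210, D 375. Eliminate B.

B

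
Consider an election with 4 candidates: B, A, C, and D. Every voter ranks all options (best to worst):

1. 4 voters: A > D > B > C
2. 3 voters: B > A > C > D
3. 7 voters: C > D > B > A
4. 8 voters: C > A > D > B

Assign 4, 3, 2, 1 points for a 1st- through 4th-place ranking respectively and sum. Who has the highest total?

B: 4·2 + 3·4 + 7·2 + 8·1 = 42
A: 4·4 + 3·3 + 7·1 + 8·3 = 56
C: 4·1 + 3·2 + 7·4 + 8·4 = 70
D: 4·3 + 3·1 + 7·3 + 8·2 = 52
C has the highest Borda score (70).

C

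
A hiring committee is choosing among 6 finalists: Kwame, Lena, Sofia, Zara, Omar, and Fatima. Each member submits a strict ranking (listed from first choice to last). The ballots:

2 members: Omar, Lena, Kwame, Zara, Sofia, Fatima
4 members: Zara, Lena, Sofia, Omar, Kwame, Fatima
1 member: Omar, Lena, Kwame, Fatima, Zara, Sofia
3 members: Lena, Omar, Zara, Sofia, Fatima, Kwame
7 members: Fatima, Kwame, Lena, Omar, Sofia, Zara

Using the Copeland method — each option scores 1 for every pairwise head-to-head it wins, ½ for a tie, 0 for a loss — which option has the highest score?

Lena

Kwame: beats Sofia and Zara; loses to Lena, Omar, and Fatima → score 2.
Lena: beats Kwame, Sofia, Zara, Omar, and Fatima → score 5.
Sofia: beats Fatima; loses to Kwame, Lena, Zara, and Omar → score 1.
Zara: beats Sofia and Fatima; loses to Kwame, Lena, and Omar → score 2.
Omar: beats Kwame, Sofia, Zara, and Fatima; loses to Lena → score 4.
Fatima: beats Kwame; loses to Lena, Sofia, Zara, and Omar → score 1.
Lena has the best pairwise record.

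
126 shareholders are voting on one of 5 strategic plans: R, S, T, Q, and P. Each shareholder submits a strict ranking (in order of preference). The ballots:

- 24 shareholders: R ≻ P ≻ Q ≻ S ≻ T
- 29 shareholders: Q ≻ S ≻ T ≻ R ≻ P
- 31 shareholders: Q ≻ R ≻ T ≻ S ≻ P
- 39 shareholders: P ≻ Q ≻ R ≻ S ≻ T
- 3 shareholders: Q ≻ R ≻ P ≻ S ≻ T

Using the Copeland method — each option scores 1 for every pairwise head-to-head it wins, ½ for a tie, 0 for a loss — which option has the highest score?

Q

R: beats S, T, and P; loses to Q → score 3.
S: beats T; loses to R, Q, and P → score 1.
T: loses to R, S, Q, and P → score 0.
Q: beats R, S, and T; ties P → score 3.5.
P: beats S and T; ties Q; loses to R → score 2.5.
Q has the best pairwise record.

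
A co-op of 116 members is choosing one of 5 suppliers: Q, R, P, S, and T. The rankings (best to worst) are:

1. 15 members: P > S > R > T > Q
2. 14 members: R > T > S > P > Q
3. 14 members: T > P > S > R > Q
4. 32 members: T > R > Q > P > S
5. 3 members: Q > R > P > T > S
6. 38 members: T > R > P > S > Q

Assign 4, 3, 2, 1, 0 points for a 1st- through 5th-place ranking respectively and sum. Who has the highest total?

T

Q: 15·0 + 14·0 + 14·0 + 32·2 + 3·4 + 38·0 = 76
R: 15·2 + 14·4 + 14·1 + 32·3 + 3·3 + 38·3 = 319
P: 15·4 + 14·1 + 14·3 + 32·1 + 3·2 + 38·2 = 230
S: 15·3 + 14·2 + 14·2 + 32·0 + 3·0 + 38·1 = 139
T: 15·1 + 14·3 + 14·4 + 32·4 + 3·1 + 38·4 = 396
T has the highest Borda score (396).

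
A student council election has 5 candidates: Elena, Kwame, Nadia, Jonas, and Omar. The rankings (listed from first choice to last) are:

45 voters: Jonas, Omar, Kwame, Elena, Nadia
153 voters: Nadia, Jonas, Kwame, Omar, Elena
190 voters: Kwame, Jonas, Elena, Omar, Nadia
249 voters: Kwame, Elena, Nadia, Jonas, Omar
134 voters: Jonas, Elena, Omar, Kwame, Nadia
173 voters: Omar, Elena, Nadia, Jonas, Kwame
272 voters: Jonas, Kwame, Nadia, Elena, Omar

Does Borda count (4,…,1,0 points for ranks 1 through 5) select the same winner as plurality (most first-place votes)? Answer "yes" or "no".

Borda — scores: Elena 2365, Kwame 3102, Nadia 2000, Jonas 3255, Omar 1438. Winner: Jonas.
Plurality — first-place votes: Elena 0, Kwame 439, Nadia 153, Jonas 451, Omar 173. Winner: Jonas.
The two methods agree.

yes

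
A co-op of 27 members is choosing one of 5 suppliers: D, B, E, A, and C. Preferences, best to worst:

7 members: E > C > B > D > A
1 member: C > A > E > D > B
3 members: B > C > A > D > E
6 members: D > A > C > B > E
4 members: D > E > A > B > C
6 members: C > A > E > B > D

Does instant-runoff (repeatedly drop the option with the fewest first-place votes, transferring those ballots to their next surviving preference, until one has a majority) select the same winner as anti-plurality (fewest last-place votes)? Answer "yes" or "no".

Instant-runoff — R1 D 10, B 3, E 7, A 0, C 7 (A out); R2 D 10, B 3, E 7, C 7 (B out); R3 D 10, E 7, C 10 (E out); R4 D 10, C 17 (C winner). Winner: C.
Anti-plurality — last-place votes: D 6, B 1, E 9, A 7, C 4. Winner: B.
The two methods disagree.

no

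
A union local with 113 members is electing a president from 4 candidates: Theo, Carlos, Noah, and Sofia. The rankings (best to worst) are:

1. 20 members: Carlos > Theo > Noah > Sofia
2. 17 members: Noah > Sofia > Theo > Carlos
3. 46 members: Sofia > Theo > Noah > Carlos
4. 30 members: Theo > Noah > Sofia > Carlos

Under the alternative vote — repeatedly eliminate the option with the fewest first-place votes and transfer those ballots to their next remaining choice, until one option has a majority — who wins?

Round 1: Theo 30, Carlos 20, Noah 17, Sofia 46. Eliminate Noah.
Round 2: Theo 30, Carlos 20, Sofia 63. Sofia has a majority.

Sofia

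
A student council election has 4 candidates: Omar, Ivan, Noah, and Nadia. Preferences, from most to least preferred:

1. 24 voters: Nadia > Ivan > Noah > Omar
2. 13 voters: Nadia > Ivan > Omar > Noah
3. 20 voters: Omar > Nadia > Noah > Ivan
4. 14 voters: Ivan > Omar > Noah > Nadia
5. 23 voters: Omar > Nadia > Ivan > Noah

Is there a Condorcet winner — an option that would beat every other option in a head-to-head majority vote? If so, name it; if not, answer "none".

Checking pairwise contests:
Ivan beats Omar 51–43.
Nadia beats Ivan 80–14.
Omar beats Noah 70–24.
Omar beats Nadia 57–37.
Every option loses at least one head-to-head, so there is no Condorcet winner.

none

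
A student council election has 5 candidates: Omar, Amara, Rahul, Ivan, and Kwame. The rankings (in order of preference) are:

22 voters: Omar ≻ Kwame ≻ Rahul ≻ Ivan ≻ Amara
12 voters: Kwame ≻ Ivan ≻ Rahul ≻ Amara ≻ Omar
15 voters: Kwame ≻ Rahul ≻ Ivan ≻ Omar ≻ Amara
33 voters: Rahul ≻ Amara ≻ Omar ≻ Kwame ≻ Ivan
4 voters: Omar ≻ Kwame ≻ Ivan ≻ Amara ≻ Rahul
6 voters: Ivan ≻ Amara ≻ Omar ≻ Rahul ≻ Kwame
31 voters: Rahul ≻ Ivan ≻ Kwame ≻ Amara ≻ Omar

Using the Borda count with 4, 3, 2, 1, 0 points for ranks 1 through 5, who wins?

Rahul

Omar: 22·4 + 12·0 + 15·1 + 33·2 + 4·4 + 6·2 + 31·0 = 197
Amara: 22·0 + 12·1 + 15·0 + 33·3 + 4·1 + 6·3 + 31·1 = 164
Rahul: 22·2 + 12·2 + 15·3 + 33·4 + 4·0 + 6·1 + 31·4 = 375
Ivan: 22·1 + 12·3 + 15·2 + 33·0 + 4·2 + 6·4 + 31·3 = 213
Kwame: 22·3 + 12·4 + 15·4 + 33·1 + 4·3 + 6·0 + 31·2 = 281
Rahul has the highest Borda score (375).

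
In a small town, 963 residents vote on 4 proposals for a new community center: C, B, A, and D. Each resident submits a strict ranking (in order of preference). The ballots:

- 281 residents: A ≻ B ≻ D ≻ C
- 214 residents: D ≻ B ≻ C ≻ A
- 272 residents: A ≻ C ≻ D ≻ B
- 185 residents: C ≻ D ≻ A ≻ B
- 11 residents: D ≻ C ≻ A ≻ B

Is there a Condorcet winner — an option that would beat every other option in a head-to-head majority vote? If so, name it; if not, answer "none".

A vs C: 553–410 for A.
A vs B: 749–214 for A.
A vs D: 553–410 for A.
A beats every other option head-to-head.

A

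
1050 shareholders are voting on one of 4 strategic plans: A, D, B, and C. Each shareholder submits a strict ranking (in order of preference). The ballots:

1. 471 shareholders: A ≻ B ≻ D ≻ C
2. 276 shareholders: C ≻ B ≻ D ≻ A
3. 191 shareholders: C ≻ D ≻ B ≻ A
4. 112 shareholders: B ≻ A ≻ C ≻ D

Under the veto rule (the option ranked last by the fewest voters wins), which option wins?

Last-place votes: A 467, D 112, B 0, C 471.
B is ranked last by the fewest voters, so B wins.

B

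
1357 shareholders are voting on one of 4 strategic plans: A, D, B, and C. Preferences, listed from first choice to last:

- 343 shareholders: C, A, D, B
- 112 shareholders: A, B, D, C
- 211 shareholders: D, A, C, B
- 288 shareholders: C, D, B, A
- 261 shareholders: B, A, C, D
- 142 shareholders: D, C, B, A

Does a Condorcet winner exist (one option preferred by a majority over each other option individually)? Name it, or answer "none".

C vs A: 773–584 for C.
C vs D: 892–465 for C.
C vs B: 984–373 for C.
C beats every other option head-to-head.

C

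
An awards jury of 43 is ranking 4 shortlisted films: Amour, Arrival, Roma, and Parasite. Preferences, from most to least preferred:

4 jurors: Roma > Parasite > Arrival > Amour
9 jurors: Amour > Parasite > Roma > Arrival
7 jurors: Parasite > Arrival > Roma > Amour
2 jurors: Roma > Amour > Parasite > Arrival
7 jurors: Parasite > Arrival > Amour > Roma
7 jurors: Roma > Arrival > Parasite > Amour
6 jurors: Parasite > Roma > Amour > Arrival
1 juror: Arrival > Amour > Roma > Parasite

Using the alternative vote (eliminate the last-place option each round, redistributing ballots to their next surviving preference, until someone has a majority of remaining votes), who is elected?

Round 1: Amour 9, Arrival 1, Roma 13, Parasite 20. Eliminate Arrival.
Round 2: Amour 10, Roma 13, Parasite 20. Eliminate Amour.
Round 3: Roma 14, Parasite 29. Parasite has a majority.

Parasite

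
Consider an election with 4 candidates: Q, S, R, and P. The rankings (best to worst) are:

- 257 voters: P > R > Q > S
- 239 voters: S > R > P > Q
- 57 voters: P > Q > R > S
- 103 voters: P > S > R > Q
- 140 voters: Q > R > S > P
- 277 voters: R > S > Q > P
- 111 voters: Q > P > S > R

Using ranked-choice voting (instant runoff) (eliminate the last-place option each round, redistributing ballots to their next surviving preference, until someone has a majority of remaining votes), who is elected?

Round 1: Q 251, S 239, R 277, P 417. Eliminate S.
Round 2: Q 251, R 516, P 417. Eliminate Q.
Round 3: R 656, P 528. R has a majority.

R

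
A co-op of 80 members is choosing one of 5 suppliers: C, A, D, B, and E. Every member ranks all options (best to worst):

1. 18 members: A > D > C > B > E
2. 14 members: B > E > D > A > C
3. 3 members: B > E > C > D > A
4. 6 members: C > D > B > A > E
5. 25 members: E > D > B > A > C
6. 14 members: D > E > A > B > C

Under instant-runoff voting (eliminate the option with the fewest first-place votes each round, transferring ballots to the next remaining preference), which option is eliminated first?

C

Round 1: C 6, A 18, D 14, B 17, E 25. Eliminate C.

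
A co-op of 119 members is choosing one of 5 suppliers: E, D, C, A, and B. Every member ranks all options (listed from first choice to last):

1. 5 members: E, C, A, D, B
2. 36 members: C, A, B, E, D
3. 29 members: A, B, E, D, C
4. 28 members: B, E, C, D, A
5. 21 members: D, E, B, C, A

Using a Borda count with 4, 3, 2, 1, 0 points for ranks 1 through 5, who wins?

B

E: 5·4 + 36·1 + 29·2 + 28·3 + 21·3 = 261
D: 5·1 + 36·0 + 29·1 + 28·1 + 21·4 = 146
C: 5·3 + 36·4 + 29·0 + 28·2 + 21·1 = 236
A: 5·2 + 36·3 + 29·4 + 28·0 + 21·0 = 234
B: 5·0 + 36·2 + 29·3 + 28·4 + 21·2 = 313
B has the highest Borda score (313).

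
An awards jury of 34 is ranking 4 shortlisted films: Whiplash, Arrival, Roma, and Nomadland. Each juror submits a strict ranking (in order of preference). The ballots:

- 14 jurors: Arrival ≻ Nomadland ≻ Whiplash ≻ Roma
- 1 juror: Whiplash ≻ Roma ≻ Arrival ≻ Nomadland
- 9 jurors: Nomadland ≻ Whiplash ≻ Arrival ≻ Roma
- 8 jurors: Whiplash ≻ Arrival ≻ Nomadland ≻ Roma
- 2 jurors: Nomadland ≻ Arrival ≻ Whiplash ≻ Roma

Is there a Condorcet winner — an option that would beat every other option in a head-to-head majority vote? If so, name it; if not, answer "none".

Checking pairwise contests:
Nomadland beats Whiplash 25–9.
Whiplash beats Arrival 18–16.
Whiplash beats Roma 34–0.
Arrival beats Nomadland 23–11.
Every option loses at least one head-to-head, so there is no Condorcet winner.

none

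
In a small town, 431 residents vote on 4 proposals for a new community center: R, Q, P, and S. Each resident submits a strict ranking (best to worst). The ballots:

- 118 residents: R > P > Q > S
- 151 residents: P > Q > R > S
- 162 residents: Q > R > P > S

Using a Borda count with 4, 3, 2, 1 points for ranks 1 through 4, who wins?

Q

R: 118·4 + 151·2 + 162·3 = 1260
Q: 118·2 + 151·3 + 162·4 = 1337
P: 118·3 + 151·4 + 162·2 = 1282
S: 118·1 + 151·1 + 162·1 = 431
Q has the highest Borda score (1337).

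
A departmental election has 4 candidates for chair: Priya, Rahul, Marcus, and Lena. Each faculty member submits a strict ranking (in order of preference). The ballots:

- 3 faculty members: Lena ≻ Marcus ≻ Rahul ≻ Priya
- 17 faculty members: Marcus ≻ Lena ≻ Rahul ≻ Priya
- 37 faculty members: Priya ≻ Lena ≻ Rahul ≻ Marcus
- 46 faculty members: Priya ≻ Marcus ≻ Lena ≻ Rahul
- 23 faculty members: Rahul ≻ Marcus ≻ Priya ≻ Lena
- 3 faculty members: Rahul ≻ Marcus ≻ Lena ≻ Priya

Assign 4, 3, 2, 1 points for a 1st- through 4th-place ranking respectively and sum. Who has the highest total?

Priya: 3·1 + 17·1 + 37·4 + 46·4 + 23·2 + 3·1 = 401
Rahul: 3·2 + 17·2 + 37·2 + 46·1 + 23·4 + 3·4 = 264
Marcus: 3·3 + 17·4 + 37·1 + 46·3 + 23·3 + 3·3 = 330
Lena: 3·4 + 17·3 + 37·3 + 46·2 + 23·1 + 3·2 = 295
Priya has the highest Borda score (401).

Priya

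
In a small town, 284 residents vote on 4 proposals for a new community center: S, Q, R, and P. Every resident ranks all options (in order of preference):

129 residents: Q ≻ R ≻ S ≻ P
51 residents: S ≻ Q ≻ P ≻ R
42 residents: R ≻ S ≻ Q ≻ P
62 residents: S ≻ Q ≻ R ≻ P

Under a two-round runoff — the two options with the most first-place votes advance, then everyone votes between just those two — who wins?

S

Round 1 first-place votes: S 113, Q 129, R 42, P 0.
Q and S advance.
Runoff: Q is preferred to S by 129 voters; S by 155.
S wins the runoff.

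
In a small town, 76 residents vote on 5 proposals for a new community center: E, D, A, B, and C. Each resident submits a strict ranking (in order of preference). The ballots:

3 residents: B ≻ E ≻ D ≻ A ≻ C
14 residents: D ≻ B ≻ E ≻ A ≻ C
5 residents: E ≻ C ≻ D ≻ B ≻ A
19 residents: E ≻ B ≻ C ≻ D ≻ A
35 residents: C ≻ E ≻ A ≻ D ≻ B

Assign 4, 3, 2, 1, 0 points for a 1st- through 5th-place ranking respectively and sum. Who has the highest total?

E

E: 3·3 + 14·2 + 5·4 + 19·4 + 35·3 = 238
D: 3·2 + 14·4 + 5·2 + 19·1 + 35·1 = 126
A: 3·1 + 14·1 + 5·0 + 19·0 + 35·2 = 87
B: 3·4 + 14·3 + 5·1 + 19·3 + 35·0 = 116
C: 3·0 + 14·0 + 5·3 + 19·2 + 35·4 = 193
E has the highest Borda score (238).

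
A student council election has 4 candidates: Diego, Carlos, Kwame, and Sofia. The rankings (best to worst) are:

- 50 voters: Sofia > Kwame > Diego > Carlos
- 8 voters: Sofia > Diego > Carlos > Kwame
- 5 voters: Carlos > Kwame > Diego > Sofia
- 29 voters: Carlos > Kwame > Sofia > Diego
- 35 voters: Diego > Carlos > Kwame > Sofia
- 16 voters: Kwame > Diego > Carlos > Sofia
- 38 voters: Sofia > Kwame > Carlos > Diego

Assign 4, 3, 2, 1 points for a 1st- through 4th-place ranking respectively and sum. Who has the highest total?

Kwame

Diego: 50·2 + 8·3 + 5·2 + 29·1 + 35·4 + 16·3 + 38·1 = 389
Carlos: 50·1 + 8·2 + 5·4 + 29·4 + 35·3 + 16·2 + 38·2 = 415
Kwame: 50·3 + 8·1 + 5·3 + 29·3 + 35·2 + 16·4 + 38·3 = 508
Sofia: 50·4 + 8·4 + 5·1 + 29·2 + 35·1 + 16·1 + 38·4 = 498
Kwame has the highest Borda score (508).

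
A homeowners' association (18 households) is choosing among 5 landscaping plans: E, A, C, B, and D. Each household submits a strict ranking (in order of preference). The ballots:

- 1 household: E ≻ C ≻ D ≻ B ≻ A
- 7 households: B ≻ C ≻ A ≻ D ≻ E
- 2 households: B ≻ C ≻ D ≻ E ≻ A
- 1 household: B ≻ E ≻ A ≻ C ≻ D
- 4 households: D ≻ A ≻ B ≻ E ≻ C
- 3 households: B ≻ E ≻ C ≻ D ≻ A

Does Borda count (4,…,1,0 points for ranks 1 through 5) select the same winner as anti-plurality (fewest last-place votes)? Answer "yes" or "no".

Borda — scores: E 22, A 28, C 37, B 61, D 32. Winner: B.
Anti-plurality — last-place votes: E 7, A 6, C 4, B 0, D 1. Winner: B.
The two methods agree.

yes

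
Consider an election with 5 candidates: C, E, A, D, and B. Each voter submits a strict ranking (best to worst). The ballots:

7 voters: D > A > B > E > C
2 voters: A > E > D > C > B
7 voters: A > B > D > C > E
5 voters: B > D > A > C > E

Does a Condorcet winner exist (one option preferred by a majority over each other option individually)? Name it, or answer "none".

Checking pairwise contests:
A beats C 21–0.
C beats E 12–9.
D beats A 12–9.
B beats D 12–9.
A beats B 16–5.
Every option loses at least one head-to-head, so there is no Condorcet winner.

none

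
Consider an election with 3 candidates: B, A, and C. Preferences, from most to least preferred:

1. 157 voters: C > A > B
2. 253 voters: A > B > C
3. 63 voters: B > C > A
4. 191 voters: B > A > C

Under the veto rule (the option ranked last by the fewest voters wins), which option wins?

A

Last-place votes: B 157, A 63, C 444.
A is ranked last by the fewest voters, so A wins.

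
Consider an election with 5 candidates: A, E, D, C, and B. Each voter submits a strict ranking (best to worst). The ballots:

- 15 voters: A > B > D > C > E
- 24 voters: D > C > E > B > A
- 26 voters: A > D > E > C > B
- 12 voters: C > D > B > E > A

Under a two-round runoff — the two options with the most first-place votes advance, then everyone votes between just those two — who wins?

Round 1 first-place votes: A 41, E 0, D 24, C 12, B 0.
A and D advance.
Runoff: A is preferred to D by 41 voters; D by 36.
A wins the runoff.

A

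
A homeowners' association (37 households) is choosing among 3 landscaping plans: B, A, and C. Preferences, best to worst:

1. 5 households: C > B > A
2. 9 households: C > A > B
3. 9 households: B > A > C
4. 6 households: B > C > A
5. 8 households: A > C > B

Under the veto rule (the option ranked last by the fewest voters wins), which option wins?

Last-place votes: B 17, A 11, C 9.
C is ranked last by the fewest voters, so C wins.

C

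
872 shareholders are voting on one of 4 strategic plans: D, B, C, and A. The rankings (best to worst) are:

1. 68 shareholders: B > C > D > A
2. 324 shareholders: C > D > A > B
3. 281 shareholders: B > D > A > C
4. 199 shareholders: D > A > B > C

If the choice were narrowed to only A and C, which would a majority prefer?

A

Voters preferring A to C: 480; preferring C to A: 392.
A wins the head-to-head.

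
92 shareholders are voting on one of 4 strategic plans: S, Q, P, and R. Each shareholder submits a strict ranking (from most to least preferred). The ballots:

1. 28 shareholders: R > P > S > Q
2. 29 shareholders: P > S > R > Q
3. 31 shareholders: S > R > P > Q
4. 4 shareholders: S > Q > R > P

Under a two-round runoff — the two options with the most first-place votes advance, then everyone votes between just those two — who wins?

P

Round 1 first-place votes: S 35, Q 0, P 29, R 28.
S and P advance.
Runoff: S is preferred to P by 35 voters; P by 57.
P wins the runoff.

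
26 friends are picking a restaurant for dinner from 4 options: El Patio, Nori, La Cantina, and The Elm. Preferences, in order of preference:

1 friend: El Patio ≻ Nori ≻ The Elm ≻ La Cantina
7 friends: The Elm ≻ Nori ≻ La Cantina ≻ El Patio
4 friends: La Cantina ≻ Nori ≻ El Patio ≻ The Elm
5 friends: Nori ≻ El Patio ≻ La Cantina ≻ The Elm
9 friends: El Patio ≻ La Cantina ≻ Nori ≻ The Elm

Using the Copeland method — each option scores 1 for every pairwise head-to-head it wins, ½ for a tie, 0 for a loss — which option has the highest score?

Nori

El Patio: beats La Cantina and The Elm; loses to Nori → score 2.
Nori: beats El Patio and The Elm; ties La Cantina → score 2.5.
La Cantina: beats The Elm; ties Nori; loses to El Patio → score 1.5.
The Elm: loses to El Patio, Nori, and La Cantina → score 0.
Nori has the best pairwise record.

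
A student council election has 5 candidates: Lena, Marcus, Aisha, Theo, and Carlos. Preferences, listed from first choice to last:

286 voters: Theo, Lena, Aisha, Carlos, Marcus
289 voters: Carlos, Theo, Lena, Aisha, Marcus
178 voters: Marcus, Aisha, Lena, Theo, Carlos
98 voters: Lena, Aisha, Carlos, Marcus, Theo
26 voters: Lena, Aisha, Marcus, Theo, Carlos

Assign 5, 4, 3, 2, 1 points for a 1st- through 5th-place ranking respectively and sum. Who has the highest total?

Lena

Lena: 286·4 + 289·3 + 178·3 + 98·5 + 26·5 = 3165
Marcus: 286·1 + 289·1 + 178·5 + 98·2 + 26·3 = 1739
Aisha: 286·3 + 289·2 + 178·4 + 98·4 + 26·4 = 2644
Theo: 286·5 + 289·4 + 178·2 + 98·1 + 26·2 = 3092
Carlos: 286·2 + 289·5 + 178·1 + 98·3 + 26·1 = 2515
Lena has the highest Borda score (3165).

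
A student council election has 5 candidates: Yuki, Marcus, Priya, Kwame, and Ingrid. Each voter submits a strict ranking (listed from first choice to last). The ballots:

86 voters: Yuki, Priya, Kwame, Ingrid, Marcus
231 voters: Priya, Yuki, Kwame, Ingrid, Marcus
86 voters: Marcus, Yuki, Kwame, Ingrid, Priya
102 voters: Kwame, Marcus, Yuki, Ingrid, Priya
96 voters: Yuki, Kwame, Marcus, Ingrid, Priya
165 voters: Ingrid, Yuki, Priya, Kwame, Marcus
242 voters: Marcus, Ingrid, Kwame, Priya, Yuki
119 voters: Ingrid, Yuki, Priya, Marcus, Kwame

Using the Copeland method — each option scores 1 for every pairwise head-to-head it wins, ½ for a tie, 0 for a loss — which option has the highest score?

Yuki

Yuki: beats Marcus, Priya, Kwame, and Ingrid → score 4.
Marcus: loses to Yuki, Priya, Kwame, and Ingrid → score 0.
Priya: beats Marcus and Kwame; loses to Yuki and Ingrid → score 2.
Kwame: beats Marcus and Ingrid; loses to Yuki and Priya → score 2.
Ingrid: beats Marcus and Priya; loses to Yuki and Kwame → score 2.
Yuki has the best pairwise record.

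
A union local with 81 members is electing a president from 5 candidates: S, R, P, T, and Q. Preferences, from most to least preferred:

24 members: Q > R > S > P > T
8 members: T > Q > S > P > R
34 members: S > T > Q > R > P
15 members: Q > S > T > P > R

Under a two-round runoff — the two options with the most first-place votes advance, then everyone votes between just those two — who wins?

Q

Round 1 first-place votes: S 34, R 0, P 0, T 8, Q 39.
Q and S advance.
Runoff: Q is preferred to S by 47 voters; S by 34.
Q wins the runoff.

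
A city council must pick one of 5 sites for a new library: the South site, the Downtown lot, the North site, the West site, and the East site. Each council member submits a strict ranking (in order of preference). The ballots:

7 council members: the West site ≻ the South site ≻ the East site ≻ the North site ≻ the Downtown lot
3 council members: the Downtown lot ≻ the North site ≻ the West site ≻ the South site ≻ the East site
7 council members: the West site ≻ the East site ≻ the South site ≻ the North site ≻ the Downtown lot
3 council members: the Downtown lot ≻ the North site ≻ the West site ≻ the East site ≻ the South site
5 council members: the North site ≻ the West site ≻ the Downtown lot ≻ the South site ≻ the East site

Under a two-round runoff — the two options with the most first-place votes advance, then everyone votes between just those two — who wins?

Round 1 first-place votes: the South site 0, the Downtown lot 6, the North site 5, the West site 14, the East site 0.
the West site and the Downtown lot advance.
Runoff: the West site is preferred to the Downtown lot by 19 voters; the Downtown lot by 6.
the West site wins the runoff.

the West site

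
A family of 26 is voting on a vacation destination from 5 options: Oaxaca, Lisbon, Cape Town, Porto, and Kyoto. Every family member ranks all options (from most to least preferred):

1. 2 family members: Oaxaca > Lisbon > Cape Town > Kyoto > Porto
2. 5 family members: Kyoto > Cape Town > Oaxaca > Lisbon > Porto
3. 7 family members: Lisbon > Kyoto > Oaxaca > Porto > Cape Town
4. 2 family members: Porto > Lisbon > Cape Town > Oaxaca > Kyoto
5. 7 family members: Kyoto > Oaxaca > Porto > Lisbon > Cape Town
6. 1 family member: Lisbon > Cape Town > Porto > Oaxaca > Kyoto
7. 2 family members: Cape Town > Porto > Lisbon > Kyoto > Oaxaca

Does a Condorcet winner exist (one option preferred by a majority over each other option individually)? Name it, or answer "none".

none

Checking pairwise contests:
Kyoto beats Oaxaca 21–5.
Oaxaca beats Lisbon 14–12.
Oaxaca beats Cape Town 16–10.
Oaxaca beats Porto 21–5.
Lisbon beats Kyoto 14–12.
Every option loses at least one head-to-head, so there is no Condorcet winner.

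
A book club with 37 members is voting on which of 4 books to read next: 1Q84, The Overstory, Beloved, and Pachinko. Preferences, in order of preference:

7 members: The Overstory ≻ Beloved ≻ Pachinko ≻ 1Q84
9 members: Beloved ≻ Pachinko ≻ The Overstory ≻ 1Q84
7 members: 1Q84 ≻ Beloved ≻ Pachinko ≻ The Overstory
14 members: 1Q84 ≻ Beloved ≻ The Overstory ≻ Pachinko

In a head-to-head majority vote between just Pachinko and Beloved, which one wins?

Beloved

Voters preferring Pachinko to Beloved: 0; preferring Beloved to Pachinko: 37.
Beloved wins the head-to-head.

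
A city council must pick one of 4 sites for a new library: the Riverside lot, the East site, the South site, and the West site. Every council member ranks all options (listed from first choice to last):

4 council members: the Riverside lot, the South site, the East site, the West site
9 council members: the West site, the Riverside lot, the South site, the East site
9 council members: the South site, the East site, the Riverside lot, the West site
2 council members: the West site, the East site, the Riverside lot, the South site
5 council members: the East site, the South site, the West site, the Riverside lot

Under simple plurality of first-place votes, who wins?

First-place votes: the Riverside lot 4, the East site 5, the South site 9, the West site 11.
the West site has the most first-place votes.

the West site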